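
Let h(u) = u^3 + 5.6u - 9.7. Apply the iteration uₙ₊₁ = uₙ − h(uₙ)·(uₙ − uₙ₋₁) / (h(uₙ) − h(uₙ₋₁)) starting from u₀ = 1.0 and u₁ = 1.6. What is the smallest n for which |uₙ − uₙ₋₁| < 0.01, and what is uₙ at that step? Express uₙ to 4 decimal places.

h(1.0) = -3.100000, h(1.6) = 3.356000
u₂ = 1.600000 − 3.356000·(0.600000)/(6.456000) = 1.288104;  |Δ| = 0.311896
h(1.288104) = -0.349379
u₃ = 1.288104 − (-0.349379)·(-0.311896)/(-3.705379) = 1.317513;  |Δ| = 0.029409
h(1.317513) = -0.034938
u₄ = 1.317513 − (-0.034938)·(0.029409)/(0.314441) = 1.320780;  |Δ| = 0.003268
|u₄ − u₃| = 0.003268 < 0.01

n = 4, uₙ = 1.3208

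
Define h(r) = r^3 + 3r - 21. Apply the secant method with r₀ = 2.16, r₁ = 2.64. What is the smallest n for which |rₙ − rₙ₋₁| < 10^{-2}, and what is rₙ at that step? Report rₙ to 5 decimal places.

n = 4, rₙ = 2.39883

h(2.16) = -4.4423040, h(2.64) = 5.3197440
r₂ = 2.6400000 − 5.3197440·(0.4800000)/(9.7620480) = 2.3784281;  |Δ| = 0.2615719
h(2.3784281) = -0.4101370
r₃ = 2.3784281 − (-0.4101370)·(-0.2615719)/(-5.7298810) = 2.3971511;  |Δ| = 0.0187230
h(2.3971511) = -0.0337175
r₄ = 2.3971511 − (-0.0337175)·(0.0187230)/(0.3764195) = 2.3988282;  |Δ| = 0.0016771
|r₄ − r₃| = 0.0016771 < 10^{-2}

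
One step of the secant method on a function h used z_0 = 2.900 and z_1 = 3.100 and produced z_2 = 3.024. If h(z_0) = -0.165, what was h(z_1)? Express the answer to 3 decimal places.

0.101

The secant line through (2.900, -0.165) and (3.100, h(z_1)) crosses zero at z_2 = 3.024.
So (2.900, -0.165), (3.100, h(z_1)), (3.024, 0) are collinear:
h(z_1) = -0.165 · (3.100 − 3.024) / (2.900 − 3.024) = -0.165 · (0.07600)/(-0.12400) = 0.10113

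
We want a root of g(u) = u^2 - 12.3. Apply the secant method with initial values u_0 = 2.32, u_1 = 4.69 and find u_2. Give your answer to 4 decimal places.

g(2.32) = -6.917600, g(4.69) = 9.696100
u_2 = 4.690000 − 9.696100·(4.690000 − 2.320000) / (9.696100 − (-6.917600)) = 4.690000 − (22.979757)/(16.613700) = 3.306819

3.3068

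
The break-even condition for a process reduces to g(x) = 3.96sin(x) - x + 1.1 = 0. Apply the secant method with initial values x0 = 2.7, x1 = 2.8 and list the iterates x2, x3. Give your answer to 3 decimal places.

2.720, 2.720

g(2.7) = 0.09242, g(2.8) = -0.37345
x2 = 2.80000 − (-0.37345)·(2.80000 − 2.70000) / (-0.37345 − 0.09242) = 2.80000 − (-0.03734)/(-0.46587) = 2.71984
g(2.71984) = 0.00123
x3 = 2.71984 − 0.00123·(2.71984 − 2.80000) / (0.00123 − (-0.37345)) = 2.71984 − (-0.00010)/(0.37468) = 2.72010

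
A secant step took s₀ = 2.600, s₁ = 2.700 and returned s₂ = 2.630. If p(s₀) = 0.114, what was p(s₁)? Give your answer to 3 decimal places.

-0.266

The secant line through (2.600, 0.114) and (2.700, p(s₁)) crosses zero at s₂ = 2.630.
So (2.600, 0.114), (2.700, p(s₁)), (2.630, 0) are collinear:
p(s₁) = 0.114 · (2.700 − 2.630) / (2.600 − 2.630) = 0.114 · (0.07000)/(-0.03000) = -0.26600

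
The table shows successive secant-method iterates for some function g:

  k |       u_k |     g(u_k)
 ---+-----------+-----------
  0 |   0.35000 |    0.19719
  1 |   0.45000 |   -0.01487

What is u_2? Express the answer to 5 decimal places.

u_2 = 0.45000 − (-0.01487)·(0.45000 − 0.35000) / (-0.01487 − 0.19719)
   = 0.45000 − (-0.0014870)/(-0.2120600) = 0.4429878

0.44299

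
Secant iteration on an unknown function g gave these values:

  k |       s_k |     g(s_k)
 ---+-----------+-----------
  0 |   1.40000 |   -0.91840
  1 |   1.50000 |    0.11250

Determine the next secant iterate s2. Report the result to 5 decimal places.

s2 = 1.50000 − 0.11250·(1.50000 − 1.40000) / (0.11250 − (-0.91840))
   = 1.50000 − (0.0112500)/(1.0309000) = 1.4890872

1.48909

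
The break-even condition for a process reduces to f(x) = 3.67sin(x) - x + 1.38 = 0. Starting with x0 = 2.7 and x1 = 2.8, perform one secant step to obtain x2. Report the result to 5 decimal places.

f(2.7) = 0.2484842, f(2.8) = -0.1905935
x2 = 2.8000000 − (-0.1905935)·(2.8000000 − 2.7000000) / (-0.1905935 − 0.2484842) = 2.8000000 − (-0.0190593)/(-0.4390776) = 2.7565923

2.75659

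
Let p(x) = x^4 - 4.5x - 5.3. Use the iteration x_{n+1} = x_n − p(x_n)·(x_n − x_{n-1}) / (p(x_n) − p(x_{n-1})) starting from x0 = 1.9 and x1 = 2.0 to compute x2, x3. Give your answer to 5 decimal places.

p(1.9) = -0.8179000, p(2.0) = 1.7000000
x2 = 2.0000000 − 1.7000000·(2.0000000 − 1.9000000) / (1.7000000 − (-0.8179000)) = 2.0000000 − (0.1700000)/(2.5179000) = 1.9324834
p(1.9324834) = -0.0497437
x3 = 1.9324834 − (-0.0497437)·(1.9324834 − 2.0000000) / (-0.0497437 − 1.7000000) = 1.9324834 − (0.0033585)/(-1.7497437) = 1.9344029

1.93248, 1.93440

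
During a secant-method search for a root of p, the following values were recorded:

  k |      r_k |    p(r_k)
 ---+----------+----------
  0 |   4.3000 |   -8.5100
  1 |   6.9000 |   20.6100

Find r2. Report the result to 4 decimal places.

r2 = 6.9000 − 20.6100·(6.9000 − 4.3000) / (20.6100 − (-8.5100))
   = 6.9000 − (53.586000)/(29.120000) = 5.059821

5.0598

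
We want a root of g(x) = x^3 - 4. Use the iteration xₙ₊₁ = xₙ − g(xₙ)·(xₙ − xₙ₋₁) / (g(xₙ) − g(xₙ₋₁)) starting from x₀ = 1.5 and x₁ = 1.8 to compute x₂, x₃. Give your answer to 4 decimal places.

g(1.5) = -0.625000, g(1.8) = 1.832000
x₂ = 1.800000 − 1.832000·(1.800000 − 1.500000) / (1.832000 − (-0.625000)) = 1.800000 − (0.549600)/(2.457000) = 1.576313
g(1.576313) = -0.083239
x₃ = 1.576313 − (-0.083239)·(1.576313 − 1.800000) / (-0.083239 − 1.832000) = 1.576313 − (0.018620)/(-1.915239) = 1.586034

1.5763, 1.5860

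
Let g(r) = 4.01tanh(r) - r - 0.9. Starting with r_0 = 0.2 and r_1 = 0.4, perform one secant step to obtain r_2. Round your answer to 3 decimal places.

g(0.2) = -0.30852, g(0.4) = 0.22360
r_2 = 0.40000 − 0.22360·(0.40000 − 0.20000) / (0.22360 − (-0.30852)) = 0.40000 − (0.04472)/(0.53212) = 0.31596

0.316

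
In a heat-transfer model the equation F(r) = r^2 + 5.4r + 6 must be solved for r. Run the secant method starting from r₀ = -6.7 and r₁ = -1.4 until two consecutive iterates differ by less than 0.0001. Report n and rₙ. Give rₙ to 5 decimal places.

n = 6, rₙ = -1.56422

F(-6.7) = 14.7100000, F(-1.4) = 0.4000000
r₂ = -1.4000000 − 0.4000000·(5.3000000)/(-14.3100000) = -1.2518519;  |Δ| = 0.1481481
F(-1.2518519) = 0.8071331
r₃ = -1.2518519 − 0.8071331·(0.1481481)/(0.4071331) = -1.5455526;  |Δ| = 0.2937007
F(-1.5455526) = 0.0427489
r₄ = -1.5455526 − 0.0427489·(-0.2937007)/(-0.7643842) = -1.5619780;  |Δ| = 0.0164255
F(-1.5619780) = 0.0050940
r₅ = -1.5619780 − 0.0050940·(-0.0164255)/(-0.0376549) = -1.5642001;  |Δ| = 0.0022220
F(-1.5642001) = 0.0000414
r₆ = -1.5642001 − 0.0000414·(-0.0022220)/(-0.0050525) = -1.5642183;  |Δ| = 0.0000182
|r₆ − r₅| = 0.0000182 < 0.0001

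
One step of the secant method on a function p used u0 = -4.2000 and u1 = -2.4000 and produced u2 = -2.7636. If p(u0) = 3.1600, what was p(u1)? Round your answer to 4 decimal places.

The secant line through (-4.2000, 3.1600) and (-2.4000, p(u1)) crosses zero at u2 = -2.7636.
So (-4.2000, 3.1600), (-2.4000, p(u1)), (-2.7636, 0) are collinear:
p(u1) = 3.1600 · (-2.4000 − (-2.7636)) / (-4.2000 − (-2.7636)) = 3.1600 · (0.363600)/(-1.436400) = -0.799900

-0.7999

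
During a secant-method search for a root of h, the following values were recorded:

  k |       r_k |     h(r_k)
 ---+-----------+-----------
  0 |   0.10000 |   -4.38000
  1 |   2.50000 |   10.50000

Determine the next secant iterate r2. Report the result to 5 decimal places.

r2 = 2.50000 − 10.50000·(2.50000 − 0.10000) / (10.50000 − (-4.38000))
   = 2.50000 − (25.2000000)/(14.8800000) = 0.8064516

0.80645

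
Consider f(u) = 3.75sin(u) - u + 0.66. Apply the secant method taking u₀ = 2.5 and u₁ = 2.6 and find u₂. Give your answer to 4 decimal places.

2.5983

f(2.5) = 0.404271, f(2.6) = -0.006870
u₂ = 2.600000 − (-0.006870)·(2.600000 − 2.500000) / (-0.006870 − 0.404271) = 2.600000 − (-0.000687)/(-0.411140) = 2.598329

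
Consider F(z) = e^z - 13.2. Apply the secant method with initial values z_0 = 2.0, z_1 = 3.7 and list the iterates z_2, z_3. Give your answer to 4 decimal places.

2.2988, 2.4476

F(2.0) = -5.810944, F(3.7) = 27.247304
z_2 = 3.700000 − 27.247304·(3.700000 − 2.000000) / (27.247304 − (-5.810944)) = 3.700000 − (46.320417)/(33.058248) = 2.298824
F(2.298824) = -3.237538
z_3 = 2.298824 − (-3.237538)·(2.298824 − 3.700000) / (-3.237538 − 27.247304) = 2.298824 − (4.536360)/(-30.484843) = 2.447631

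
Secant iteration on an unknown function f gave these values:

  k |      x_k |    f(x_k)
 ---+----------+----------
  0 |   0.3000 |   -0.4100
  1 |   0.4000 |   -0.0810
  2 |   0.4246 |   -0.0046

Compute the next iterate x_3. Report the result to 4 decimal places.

x_3 = 0.4246 − (-0.0046)·(0.4246 − 0.4000) / (-0.0046 − (-0.0810))
   = 0.4246 − (-0.000113)/(0.076400) = 0.426081

0.4261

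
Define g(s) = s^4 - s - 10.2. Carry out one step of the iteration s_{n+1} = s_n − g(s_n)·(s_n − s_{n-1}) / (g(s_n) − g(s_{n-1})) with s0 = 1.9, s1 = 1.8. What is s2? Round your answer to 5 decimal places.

g(1.9) = 0.9321000, g(1.8) = -1.5024000
s2 = 1.8000000 − (-1.5024000)·(1.8000000 − 1.9000000) / (-1.5024000 − 0.9321000) = 1.8000000 − (0.1502400)/(-2.4345000) = 1.8617129

1.86171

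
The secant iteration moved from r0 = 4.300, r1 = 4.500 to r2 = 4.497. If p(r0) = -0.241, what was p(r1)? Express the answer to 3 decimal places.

The secant line through (4.300, -0.241) and (4.500, p(r1)) crosses zero at r2 = 4.497.
So (4.300, -0.241), (4.500, p(r1)), (4.497, 0) are collinear:
p(r1) = -0.241 · (4.500 − 4.497) / (4.300 − 4.497) = -0.241 · (0.00300)/(-0.19700) = 0.00367

0.004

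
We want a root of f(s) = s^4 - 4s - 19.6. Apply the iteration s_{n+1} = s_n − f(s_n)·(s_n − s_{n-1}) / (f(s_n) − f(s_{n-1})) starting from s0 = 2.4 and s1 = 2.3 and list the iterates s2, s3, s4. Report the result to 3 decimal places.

f(2.4) = 3.97760, f(2.3) = -0.81590
s2 = 2.30000 − (-0.81590)·(2.30000 − 2.40000) / (-0.81590 − 3.97760) = 2.30000 − (0.08159)/(-4.79350) = 2.31702
f(2.31702) = -0.04637
s3 = 2.31702 − (-0.04637)·(2.31702 − 2.30000) / (-0.04637 − (-0.81590)) = 2.31702 − (-0.00079)/(0.76953) = 2.31805
f(2.31805) = 0.00059
s4 = 2.31805 − 0.00059·(2.31805 − 2.31702) / (0.00059 − (-0.04637)) = 2.31805 − (0.00000)/(0.04696) = 2.31803

2.317, 2.318, 2.318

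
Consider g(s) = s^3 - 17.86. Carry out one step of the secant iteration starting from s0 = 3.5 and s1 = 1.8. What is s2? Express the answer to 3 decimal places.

g(3.5) = 25.01500, g(1.8) = -12.02800
s2 = 1.80000 − (-12.02800)·(1.80000 − 3.50000) / (-12.02800 − 25.01500) = 1.80000 − (20.44760)/(-37.04300) = 2.35200

2.352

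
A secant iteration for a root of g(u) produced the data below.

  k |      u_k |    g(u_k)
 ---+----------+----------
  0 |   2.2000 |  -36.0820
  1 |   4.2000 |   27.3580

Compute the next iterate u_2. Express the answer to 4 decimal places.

3.3375

u_2 = 4.2000 − 27.3580·(4.2000 − 2.2000) / (27.3580 − (-36.0820))
   = 4.2000 − (54.716000)/(63.440000) = 3.337516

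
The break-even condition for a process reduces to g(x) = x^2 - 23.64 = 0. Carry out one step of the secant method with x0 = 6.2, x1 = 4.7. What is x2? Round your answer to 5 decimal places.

4.84220

g(6.2) = 14.8000000, g(4.7) = -1.5500000
x2 = 4.7000000 − (-1.5500000)·(4.7000000 − 6.2000000) / (-1.5500000 − 14.8000000) = 4.7000000 − (2.3250000)/(-16.3500000) = 4.8422018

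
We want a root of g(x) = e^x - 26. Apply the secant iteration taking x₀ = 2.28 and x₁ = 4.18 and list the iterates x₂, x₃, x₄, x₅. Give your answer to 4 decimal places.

2.8345, 3.0844, 3.2988, 3.2545

g(2.28) = -16.223320, g(4.18) = 39.365853
x₂ = 4.180000 − 39.365853·(4.180000 − 2.280000) / (39.365853 − (-16.223320)) = 4.180000 − (74.795121)/(55.589173) = 2.834502
g(2.834502) = -8.978079
x₃ = 2.834502 − (-8.978079)·(2.834502 − 4.180000) / (-8.978079 − 39.365853) = 2.834502 − (12.079987)/(-48.343932) = 3.084378
g(3.084378) = -4.146131
x₄ = 3.084378 − (-4.146131)·(3.084378 − 2.834502) / (-4.146131 − (-8.978079)) = 3.084378 − (-1.036019)/(4.831948) = 3.298788
g(3.298788) = 1.079801
x₅ = 3.298788 − 1.079801·(3.298788 − 3.084378) / (1.079801 − (-4.146131)) = 3.298788 − (0.231520)/(5.225932) = 3.254486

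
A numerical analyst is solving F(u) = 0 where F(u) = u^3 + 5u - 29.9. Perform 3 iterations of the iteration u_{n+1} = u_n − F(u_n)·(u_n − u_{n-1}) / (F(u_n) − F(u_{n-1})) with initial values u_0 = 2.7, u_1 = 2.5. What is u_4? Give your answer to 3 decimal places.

F(2.7) = 3.28300, F(2.5) = -1.77500
u_2 = 2.50000 − (-1.77500)·(2.50000 − 2.70000) / (-1.77500 − 3.28300) = 2.50000 − (0.35500)/(-5.05800) = 2.57019
F(2.57019) = -0.07080
u_3 = 2.57019 − (-0.07080)·(2.57019 − 2.50000) / (-0.07080 − (-1.77500)) = 2.57019 − (-0.00497)/(1.70420) = 2.57310
F(2.57310) = 0.00163
u_4 = 2.57310 − 0.00163·(2.57310 − 2.57019) / (0.00163 − (-0.07080)) = 2.57310 − (0.00000)/(0.07242) = 2.57304

2.573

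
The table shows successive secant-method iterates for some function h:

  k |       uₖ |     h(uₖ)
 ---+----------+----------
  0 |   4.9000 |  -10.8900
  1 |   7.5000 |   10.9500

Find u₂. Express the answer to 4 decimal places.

6.1964

u₂ = 7.5000 − 10.9500·(7.5000 − 4.9000) / (10.9500 − (-10.8900))
   = 7.5000 − (28.470000)/(21.840000) = 6.196429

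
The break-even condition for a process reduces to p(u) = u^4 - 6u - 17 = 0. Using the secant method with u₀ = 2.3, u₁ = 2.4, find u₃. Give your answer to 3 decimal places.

p(2.3) = -2.81590, p(2.4) = 1.77760
u₂ = 2.40000 − 1.77760·(2.40000 − 2.30000) / (1.77760 − (-2.81590)) = 2.40000 − (0.17776)/(4.59350) = 2.36130
p(2.36130) = -0.07886
u₃ = 2.36130 − (-0.07886)·(2.36130 − 2.40000) / (-0.07886 − 1.77760) = 2.36130 − (0.00305)/(-1.85646) = 2.36295

2.363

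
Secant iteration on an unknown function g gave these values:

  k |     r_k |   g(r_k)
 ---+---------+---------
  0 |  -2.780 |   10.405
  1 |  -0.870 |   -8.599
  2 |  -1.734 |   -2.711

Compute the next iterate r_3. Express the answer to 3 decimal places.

r_3 = -1.734 − (-2.711)·(-1.734 − (-0.870)) / (-2.711 − (-8.599))
   = -1.734 − (2.34230)/(5.88800) = -2.13181

-2.132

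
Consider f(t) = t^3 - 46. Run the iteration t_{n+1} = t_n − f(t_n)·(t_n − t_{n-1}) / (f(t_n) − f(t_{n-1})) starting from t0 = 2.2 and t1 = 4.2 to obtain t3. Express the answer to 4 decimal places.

f(2.2) = -35.352000, f(4.2) = 28.088000
t2 = 4.200000 − 28.088000·(4.200000 − 2.200000) / (28.088000 − (-35.352000)) = 4.200000 − (56.176000)/(63.440000) = 3.314502
f(3.314502) = -9.587138
t3 = 3.314502 − (-9.587138)·(3.314502 − 4.200000) / (-9.587138 − 28.088000) = 3.314502 − (8.489393)/(-37.675138) = 3.539833

3.5398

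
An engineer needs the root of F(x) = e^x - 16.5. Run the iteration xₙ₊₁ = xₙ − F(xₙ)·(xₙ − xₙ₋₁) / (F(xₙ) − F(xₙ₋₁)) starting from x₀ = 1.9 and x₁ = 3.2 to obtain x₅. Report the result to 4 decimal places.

F(1.9) = -9.814106, F(3.2) = 8.032530
x₂ = 3.200000 − 8.032530·(3.200000 − 1.900000) / (8.032530 − (-9.814106)) = 3.200000 − (10.442289)/(17.846636) = 2.614888
F(2.614888) = -2.834321
x₃ = 2.614888 − (-2.834321)·(2.614888 − 3.200000) / (-2.834321 − 8.032530) = 2.614888 − (1.658396)/(-10.866851) = 2.767498
F(2.767498) = -0.581243
x₄ = 2.767498 − (-0.581243)·(2.767498 − 2.614888) / (-0.581243 − (-2.834321)) = 2.767498 − (-0.088704)/(2.253078) = 2.806868
F(2.806868) = 0.057980
x₅ = 2.806868 − 0.057980·(2.806868 − 2.767498) / (0.057980 − (-0.581243)) = 2.806868 − (0.002283)/(0.639223) = 2.803297

2.8033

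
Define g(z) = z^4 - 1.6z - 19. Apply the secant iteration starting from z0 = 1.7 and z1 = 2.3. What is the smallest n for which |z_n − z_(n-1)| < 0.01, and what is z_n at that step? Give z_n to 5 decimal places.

n = 4, z_n = 2.17770

g(1.7) = -13.3679000, g(2.3) = 5.3041000
z2 = 2.3000000 − 5.3041000·(0.6000000)/(18.6720000) = 2.1295598;  |Δ| = 0.1704402
g(2.1295598) = -1.8408456
z3 = 2.1295598 − (-1.8408456)·(-0.1704402)/(-7.1449456) = 2.1734725;  |Δ| = 0.0439127
g(2.1734725) = -0.1615430
z4 = 2.1734725 − (-0.1615430)·(0.0439127)/(1.6793027) = 2.1776968;  |Δ| = 0.0042242
|z4 − z3| = 0.0042242 < 0.01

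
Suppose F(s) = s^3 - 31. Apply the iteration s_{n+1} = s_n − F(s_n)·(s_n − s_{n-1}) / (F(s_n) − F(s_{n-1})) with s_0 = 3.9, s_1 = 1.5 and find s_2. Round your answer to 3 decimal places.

2.685

F(3.9) = 28.31900, F(1.5) = -27.62500
s_2 = 1.50000 − (-27.62500)·(1.50000 − 3.90000) / (-27.62500 − 28.31900) = 1.50000 − (66.30000)/(-55.94400) = 2.68511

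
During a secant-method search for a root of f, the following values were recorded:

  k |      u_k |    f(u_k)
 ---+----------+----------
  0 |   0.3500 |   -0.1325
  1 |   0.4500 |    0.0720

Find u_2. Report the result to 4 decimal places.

0.4148

u_2 = 0.4500 − 0.0720·(0.4500 − 0.3500) / (0.0720 − (-0.1325))
   = 0.4500 − (0.007200)/(0.204500) = 0.414792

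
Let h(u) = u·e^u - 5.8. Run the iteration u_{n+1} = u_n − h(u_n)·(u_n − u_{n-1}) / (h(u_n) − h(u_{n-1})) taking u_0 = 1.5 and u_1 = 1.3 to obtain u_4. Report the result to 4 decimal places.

h(1.5) = 0.922534, h(1.3) = -1.029914
u_2 = 1.300000 − (-1.029914)·(1.300000 − 1.500000) / (-1.029914 − 0.922534) = 1.300000 − (0.205983)/(-1.952448) = 1.405500
h(1.405500) = -0.068984
u_3 = 1.405500 − (-0.068984)·(1.405500 − 1.300000) / (-0.068984 − (-1.029914)) = 1.405500 − (-0.007278)/(0.960930) = 1.413074
h(1.413074) = 0.005703
u_4 = 1.413074 − 0.005703·(1.413074 − 1.405500) / (0.005703 − (-0.068984)) = 1.413074 − (0.000043)/(0.074687) = 1.412495

1.4125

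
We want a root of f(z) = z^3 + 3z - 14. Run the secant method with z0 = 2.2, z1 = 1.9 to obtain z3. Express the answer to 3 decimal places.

2.000

f(2.2) = 3.24800, f(1.9) = -1.44100
z2 = 1.90000 − (-1.44100)·(1.90000 − 2.20000) / (-1.44100 − 3.24800) = 1.90000 − (0.43230)/(-4.68900) = 1.99219
f(1.99219) = -0.11672
z3 = 1.99219 − (-0.11672)·(1.99219 − 1.90000) / (-0.11672 − (-1.44100)) = 1.99219 − (-0.01076)/(1.32428) = 2.00032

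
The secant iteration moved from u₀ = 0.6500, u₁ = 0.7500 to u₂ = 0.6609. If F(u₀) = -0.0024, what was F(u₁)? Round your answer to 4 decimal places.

0.0196

The secant line through (0.6500, -0.0024) and (0.7500, F(u₁)) crosses zero at u₂ = 0.6609.
So (0.6500, -0.0024), (0.7500, F(u₁)), (0.6609, 0) are collinear:
F(u₁) = -0.0024 · (0.7500 − 0.6609) / (0.6500 − 0.6609) = -0.0024 · (0.089100)/(-0.010900) = 0.019618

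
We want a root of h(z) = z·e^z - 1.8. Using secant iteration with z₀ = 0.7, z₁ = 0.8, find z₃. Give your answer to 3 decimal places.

0.805

h(0.7) = -0.39037, h(0.8) = -0.01957
z₂ = 0.80000 − (-0.01957)·(0.80000 − 0.70000) / (-0.01957 − (-0.39037)) = 0.80000 − (-0.00196)/(0.37081) = 0.80528
h(0.80528) = 0.00166
z₃ = 0.80528 − 0.00166·(0.80528 − 0.80000) / (0.00166 − (-0.01957)) = 0.80528 − (0.00001)/(0.02123) = 0.80486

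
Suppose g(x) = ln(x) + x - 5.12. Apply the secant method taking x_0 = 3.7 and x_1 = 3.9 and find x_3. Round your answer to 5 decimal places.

3.78813

g(3.7) = -0.1116672, g(3.9) = 0.1409766
x_2 = 3.9000000 − 0.1409766·(3.9000000 − 3.7000000) / (0.1409766 − (-0.1116672)) = 3.9000000 − (0.0281953)/(0.2526437) = 3.7883989
g(3.7883989) = 0.0003424
x_3 = 3.7883989 − 0.0003424·(3.7883989 − 3.9000000) / (0.0003424 − 0.1409766) = 3.7883989 − (-0.0000382)/(-0.1406341) = 3.7881272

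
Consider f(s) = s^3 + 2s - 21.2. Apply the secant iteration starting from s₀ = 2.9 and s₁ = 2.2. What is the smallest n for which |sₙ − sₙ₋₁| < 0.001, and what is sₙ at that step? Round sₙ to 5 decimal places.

f(2.9) = 8.9890000, f(2.2) = -6.1520000
s₂ = 2.2000000 − (-6.1520000)·(-0.7000000)/(-15.1410000) = 2.4844198;  |Δ| = 0.2844198
f(2.4844198) = -0.8964726
s₃ = 2.4844198 − (-0.8964726)·(0.2844198)/(5.2555274) = 2.5329353;  |Δ| = 0.0485155
f(2.5329353) = 0.1165785
s₄ = 2.5329353 − 0.1165785·(0.0485155)/(1.0130511) = 2.5273523;  |Δ| = 0.0055830
f(2.5273523) = -0.0018084
s₅ = 2.5273523 − (-0.0018084)·(-0.0055830)/(-0.1183869) = 2.5274376;  |Δ| = 0.0000853
|s₅ − s₄| = 0.0000853 < 0.001

n = 5, sₙ = 2.52744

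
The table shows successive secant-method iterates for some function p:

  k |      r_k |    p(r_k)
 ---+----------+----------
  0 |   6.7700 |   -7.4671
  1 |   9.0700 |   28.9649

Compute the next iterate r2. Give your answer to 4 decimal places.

r2 = 9.0700 − 28.9649·(9.0700 − 6.7700) / (28.9649 − (-7.4671))
   = 9.0700 − (66.619270)/(36.432000) = 7.241408

7.2414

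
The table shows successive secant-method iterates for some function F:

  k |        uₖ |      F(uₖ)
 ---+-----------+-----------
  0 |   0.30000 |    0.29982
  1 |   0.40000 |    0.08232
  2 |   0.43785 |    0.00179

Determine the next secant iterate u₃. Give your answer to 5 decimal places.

0.43869

u₃ = 0.43785 − 0.00179·(0.43785 − 0.40000) / (0.00179 − 0.08232)
   = 0.43785 − (0.0000678)/(-0.0805300) = 0.4386913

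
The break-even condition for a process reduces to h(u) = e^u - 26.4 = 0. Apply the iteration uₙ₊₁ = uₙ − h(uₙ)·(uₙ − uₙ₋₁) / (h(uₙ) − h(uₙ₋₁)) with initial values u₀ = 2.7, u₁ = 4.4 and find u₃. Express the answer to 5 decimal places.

3.14123

h(2.7) = -11.5202683, h(4.4) = 55.0508687
u₂ = 4.4000000 − 55.0508687·(4.4000000 − 2.7000000) / (55.0508687 − (-11.5202683)) = 4.4000000 − (93.5864767)/(66.5711369) = 2.9941884
h(2.9941884) = -6.4308537
u₃ = 2.9941884 − (-6.4308537)·(2.9941884 − 4.4000000) / (-6.4308537 − 55.0508687) = 2.9941884 − (9.0405688)/(-61.4817224) = 3.1412332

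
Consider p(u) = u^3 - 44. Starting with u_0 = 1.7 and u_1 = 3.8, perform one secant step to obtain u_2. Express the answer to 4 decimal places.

3.3430

p(1.7) = -39.087000, p(3.8) = 10.872000
u_2 = 3.800000 − 10.872000·(3.800000 − 1.700000) / (10.872000 − (-39.087000)) = 3.800000 − (22.831200)/(49.959000) = 3.343001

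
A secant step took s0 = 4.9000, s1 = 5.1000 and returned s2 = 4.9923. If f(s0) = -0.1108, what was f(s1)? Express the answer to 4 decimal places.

The secant line through (4.9000, -0.1108) and (5.1000, f(s1)) crosses zero at s2 = 4.9923.
So (4.9000, -0.1108), (5.1000, f(s1)), (4.9923, 0) are collinear:
f(s1) = -0.1108 · (5.1000 − 4.9923) / (4.9000 − 4.9923) = -0.1108 · (0.107700)/(-0.092300) = 0.129287

0.1293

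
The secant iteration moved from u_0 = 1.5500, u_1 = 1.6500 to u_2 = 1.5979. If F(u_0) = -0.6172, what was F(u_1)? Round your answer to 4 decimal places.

0.6713

The secant line through (1.5500, -0.6172) and (1.6500, F(u_1)) crosses zero at u_2 = 1.5979.
So (1.5500, -0.6172), (1.6500, F(u_1)), (1.5979, 0) are collinear:
F(u_1) = -0.6172 · (1.6500 − 1.5979) / (1.5500 − 1.5979) = -0.6172 · (0.052100)/(-0.047900) = 0.671318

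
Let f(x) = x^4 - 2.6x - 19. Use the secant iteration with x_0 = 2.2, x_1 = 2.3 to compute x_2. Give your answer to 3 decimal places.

2.230

f(2.2) = -1.29440, f(2.3) = 3.00410
x_2 = 2.30000 − 3.00410·(2.30000 − 2.20000) / (3.00410 − (-1.29440)) = 2.30000 − (0.30041)/(4.29850) = 2.23011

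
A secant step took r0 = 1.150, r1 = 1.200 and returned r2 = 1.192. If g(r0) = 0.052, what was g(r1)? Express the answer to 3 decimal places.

The secant line through (1.150, 0.052) and (1.200, g(r1)) crosses zero at r2 = 1.192.
So (1.150, 0.052), (1.200, g(r1)), (1.192, 0) are collinear:
g(r1) = 0.052 · (1.200 − 1.192) / (1.150 − 1.192) = 0.052 · (0.00800)/(-0.04200) = -0.00990

-0.010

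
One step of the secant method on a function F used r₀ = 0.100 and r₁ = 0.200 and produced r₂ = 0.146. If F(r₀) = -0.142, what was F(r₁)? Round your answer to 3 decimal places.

0.167

The secant line through (0.100, -0.142) and (0.200, F(r₁)) crosses zero at r₂ = 0.146.
So (0.100, -0.142), (0.200, F(r₁)), (0.146, 0) are collinear:
F(r₁) = -0.142 · (0.200 − 0.146) / (0.100 − 0.146) = -0.142 · (0.05400)/(-0.04600) = 0.16670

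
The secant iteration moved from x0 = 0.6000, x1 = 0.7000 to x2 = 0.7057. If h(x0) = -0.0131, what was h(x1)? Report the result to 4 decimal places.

-0.0007

The secant line through (0.6000, -0.0131) and (0.7000, h(x1)) crosses zero at x2 = 0.7057.
So (0.6000, -0.0131), (0.7000, h(x1)), (0.7057, 0) are collinear:
h(x1) = -0.0131 · (0.7000 − 0.7057) / (0.6000 − 0.7057) = -0.0131 · (-0.005700)/(-0.105700) = -0.000706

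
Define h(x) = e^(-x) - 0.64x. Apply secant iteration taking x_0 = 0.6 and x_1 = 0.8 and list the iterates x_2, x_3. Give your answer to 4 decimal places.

0.7449, 0.7431

h(0.6) = 0.164812, h(0.8) = -0.062671
x_2 = 0.800000 − (-0.062671)·(0.800000 − 0.600000) / (-0.062671 − 0.164812) = 0.800000 − (-0.012534)/(-0.227483) = 0.744900
h(0.744900) = -0.001955
x_3 = 0.744900 − (-0.001955)·(0.744900 − 0.800000) / (-0.001955 − (-0.062671)) = 0.744900 − (0.000108)/(0.060716) = 0.743127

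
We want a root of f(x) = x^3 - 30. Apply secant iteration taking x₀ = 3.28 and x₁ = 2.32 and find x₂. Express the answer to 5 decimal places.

f(3.28) = 5.2875520, f(2.32) = -17.5128320
x₂ = 2.3200000 − (-17.5128320)·(2.3200000 − 3.2800000) / (-17.5128320 − 5.2875520) = 2.3200000 − (16.8123187)/(-22.8003840) = 3.0573700

3.05737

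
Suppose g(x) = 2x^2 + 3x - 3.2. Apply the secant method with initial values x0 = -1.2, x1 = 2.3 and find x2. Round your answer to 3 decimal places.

g(-1.2) = -3.92000, g(2.3) = 14.28000
x2 = 2.30000 − 14.28000·(2.30000 − (-1.20000)) / (14.28000 − (-3.92000)) = 2.30000 − (49.98000)/(18.20000) = -0.44615

-0.446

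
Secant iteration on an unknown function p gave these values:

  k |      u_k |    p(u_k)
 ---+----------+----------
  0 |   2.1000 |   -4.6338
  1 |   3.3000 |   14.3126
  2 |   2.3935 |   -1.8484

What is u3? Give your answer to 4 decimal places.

u3 = 2.3935 − (-1.8484)·(2.3935 − 3.3000) / (-1.8484 − 14.3126)
   = 2.3935 − (1.675575)/(-16.161000) = 2.497180

2.4972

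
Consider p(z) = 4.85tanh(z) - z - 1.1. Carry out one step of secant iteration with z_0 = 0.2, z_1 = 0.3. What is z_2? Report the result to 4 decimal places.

0.2964

p(0.2) = -0.342730, p(0.3) = 0.012866
z_2 = 0.300000 − 0.012866·(0.300000 − 0.200000) / (0.012866 − (-0.342730)) = 0.300000 − (0.001287)/(0.355596) = 0.296382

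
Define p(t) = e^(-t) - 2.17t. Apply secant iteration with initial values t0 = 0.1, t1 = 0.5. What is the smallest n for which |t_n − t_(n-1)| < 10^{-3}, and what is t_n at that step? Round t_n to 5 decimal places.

n = 4, t_n = 0.33098

p(0.1) = 0.6878374, p(0.5) = -0.4784693
t2 = 0.5000000 − (-0.4784693)·(0.4000000)/(-1.1663068) = 0.3359027;  |Δ| = 0.1640973
p(0.3359027) = -0.0142164
t3 = 0.3359027 − (-0.0142164)·(-0.1640973)/(0.4642530) = 0.3308778;  |Δ| = 0.0050250
p(0.3308778) = 0.0002882
t4 = 0.3308778 − 0.0002882·(-0.0050250)/(0.0145046) = 0.3309776;  |Δ| = 0.0000999
|t4 − t3| = 0.0000999 < 10^{-3}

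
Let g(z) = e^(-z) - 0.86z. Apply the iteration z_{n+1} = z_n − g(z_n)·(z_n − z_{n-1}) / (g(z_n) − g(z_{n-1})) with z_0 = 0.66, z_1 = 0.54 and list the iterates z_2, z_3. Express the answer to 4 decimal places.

0.6240, 0.6234

g(0.66) = -0.050749, g(0.54) = 0.118348
z_2 = 0.540000 − 0.118348·(0.540000 − 0.660000) / (0.118348 − (-0.050749)) = 0.540000 − (-0.014202)/(0.169097) = 0.623986
g(0.623986) = -0.000824
z_3 = 0.623986 − (-0.000824)·(0.623986 − 0.540000) / (-0.000824 − 0.118348) = 0.623986 − (-0.000069)/(-0.119172) = 0.623406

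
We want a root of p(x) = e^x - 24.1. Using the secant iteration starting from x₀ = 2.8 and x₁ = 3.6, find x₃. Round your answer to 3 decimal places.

3.167

p(2.8) = -7.65535, p(3.6) = 12.49823
x₂ = 3.60000 − 12.49823·(3.60000 − 2.80000) / (12.49823 − (-7.65535)) = 3.60000 − (9.99859)/(20.15359) = 3.10388
p(3.10388) = -1.81574
x₃ = 3.10388 − (-1.81574)·(3.10388 − 3.60000) / (-1.81574 − 12.49823) = 3.10388 − (0.90082)/(-14.31398) = 3.16681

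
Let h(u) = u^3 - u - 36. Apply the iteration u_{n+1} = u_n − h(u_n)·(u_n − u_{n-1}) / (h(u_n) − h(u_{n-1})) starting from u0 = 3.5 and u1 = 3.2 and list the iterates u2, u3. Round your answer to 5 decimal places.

h(3.5) = 3.3750000, h(3.2) = -6.4320000
u2 = 3.2000000 − (-6.4320000)·(3.2000000 − 3.5000000) / (-6.4320000 − 3.3750000) = 3.2000000 − (1.9296000)/(-9.8070000) = 3.3967574
h(3.3967574) = -0.2051029
u3 = 3.3967574 − (-0.2051029)·(3.3967574 − 3.2000000) / (-0.2051029 − (-6.4320000)) = 3.3967574 − (-0.0403555)/(6.2268971) = 3.4032383

3.39676, 3.40324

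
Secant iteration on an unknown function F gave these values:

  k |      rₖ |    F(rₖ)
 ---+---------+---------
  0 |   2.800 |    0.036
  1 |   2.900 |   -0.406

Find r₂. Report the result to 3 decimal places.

2.808

r₂ = 2.900 − (-0.406)·(2.900 − 2.800) / (-0.406 − 0.036)
   = 2.900 − (-0.04060)/(-0.44200) = 2.80814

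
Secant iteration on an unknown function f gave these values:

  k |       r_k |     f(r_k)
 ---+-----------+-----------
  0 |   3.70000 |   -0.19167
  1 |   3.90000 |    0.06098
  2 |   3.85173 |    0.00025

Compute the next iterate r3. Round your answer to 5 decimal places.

r3 = 3.85173 − 0.00025·(3.85173 − 3.90000) / (0.00025 − 0.06098)
   = 3.85173 − (-0.0000121)/(-0.0607300) = 3.8515313

3.85153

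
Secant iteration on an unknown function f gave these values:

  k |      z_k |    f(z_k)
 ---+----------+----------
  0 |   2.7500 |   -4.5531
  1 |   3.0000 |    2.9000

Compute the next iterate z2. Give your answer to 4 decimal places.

2.9027

z2 = 3.0000 − 2.9000·(3.0000 − 2.7500) / (2.9000 − (-4.5531))
   = 3.0000 − (0.725000)/(7.453100) = 2.902725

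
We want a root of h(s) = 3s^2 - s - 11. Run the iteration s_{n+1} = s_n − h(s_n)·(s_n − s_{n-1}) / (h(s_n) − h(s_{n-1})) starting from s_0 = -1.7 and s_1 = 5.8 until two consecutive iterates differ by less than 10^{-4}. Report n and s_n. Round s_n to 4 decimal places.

n = 7, s_n = -1.7554

h(-1.7) = -0.630000, h(5.8) = 84.120000
s_2 = 5.800000 − 84.120000·(7.500000)/(84.750000) = -1.644248;  |Δ| = 7.444248
h(-1.644248) = -1.245100
s_3 = -1.644248 − (-1.245100)·(-7.444248)/(-85.365100) = -1.535669;  |Δ| = 0.108579
h(-1.535669) = -2.389492
s_4 = -1.535669 − (-2.389492)·(0.108579)/(-1.144392) = -1.762381;  |Δ| = 0.226712
h(-1.762381) = 0.080347
s_5 = -1.762381 − 0.080347·(-0.226712)/(2.469839) = -1.755006;  |Δ| = 0.007375
h(-1.755006) = -0.004853
s_6 = -1.755006 − (-0.004853)·(0.007375)/(-0.085200) = -1.755426;  |Δ| = 0.000420
h(-1.755426) = -0.000009
s_7 = -1.755426 − (-0.000009)·(-0.000420)/(0.004844) = -1.755427;  |Δ| = 0.000001
|s_7 − s_6| = 0.000001 < 10^{-4}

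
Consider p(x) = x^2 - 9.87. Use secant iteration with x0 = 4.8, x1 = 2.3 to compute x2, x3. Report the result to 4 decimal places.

p(4.8) = 13.170000, p(2.3) = -4.580000
x2 = 2.300000 − (-4.580000)·(2.300000 − 4.800000) / (-4.580000 − 13.170000) = 2.300000 − (11.450000)/(-17.750000) = 2.945070
p(2.945070) = -1.196560
x3 = 2.945070 − (-1.196560)·(2.945070 − 2.300000) / (-1.196560 − (-4.580000)) = 2.945070 − (-0.771866)/(3.383440) = 3.173201

2.9451, 3.1732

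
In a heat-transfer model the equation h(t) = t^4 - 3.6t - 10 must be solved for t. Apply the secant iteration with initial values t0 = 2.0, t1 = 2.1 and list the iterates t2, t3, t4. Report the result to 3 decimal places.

2.039, 2.041, 2.041

h(2.0) = -1.20000, h(2.1) = 1.88810
t2 = 2.10000 − 1.88810·(2.10000 − 2.00000) / (1.88810 − (-1.20000)) = 2.10000 − (0.18881)/(3.08810) = 2.03886
h(2.03886) = -0.05970
t3 = 2.03886 − (-0.05970)·(2.03886 − 2.10000) / (-0.05970 − 1.88810) = 2.03886 − (0.00365)/(-1.94780) = 2.04073
h(2.04073) = -0.00283
t4 = 2.04073 − (-0.00283)·(2.04073 − 2.03886) / (-0.00283 − (-0.05970)) = 2.04073 − (-0.00001)/(0.05687) = 2.04083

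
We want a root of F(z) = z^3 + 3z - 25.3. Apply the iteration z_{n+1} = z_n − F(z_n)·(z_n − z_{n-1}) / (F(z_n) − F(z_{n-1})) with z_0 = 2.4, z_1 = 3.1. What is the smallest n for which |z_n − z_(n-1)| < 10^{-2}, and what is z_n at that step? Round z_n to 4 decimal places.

F(2.4) = -4.276000, F(3.1) = 13.791000
z_2 = 3.100000 − 13.791000·(0.700000)/(18.067000) = 2.565672;  |Δ| = 0.534328
F(2.565672) = -0.714000
z_3 = 2.565672 − (-0.714000)·(-0.534328)/(-14.505000) = 2.591974;  |Δ| = 0.026302
F(2.591974) = -0.110339
z_4 = 2.591974 − (-0.110339)·(0.026302)/(0.603660) = 2.596782;  |Δ| = 0.004808
|z_4 − z_3| = 0.004808 < 10^{-2}

n = 4, z_n = 2.5968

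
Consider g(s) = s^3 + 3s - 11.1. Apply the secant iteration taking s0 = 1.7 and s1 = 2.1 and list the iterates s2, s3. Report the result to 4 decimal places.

g(1.7) = -1.087000, g(2.1) = 4.461000
s2 = 2.100000 − 4.461000·(2.100000 − 1.700000) / (4.461000 − (-1.087000)) = 2.100000 − (1.784400)/(5.548000) = 1.778371
g(1.778371) = -0.140610
s3 = 1.778371 − (-0.140610)·(1.778371 − 2.100000) / (-0.140610 − 4.461000) = 1.778371 − (0.045224)/(-4.601610) = 1.788199

1.7784, 1.7882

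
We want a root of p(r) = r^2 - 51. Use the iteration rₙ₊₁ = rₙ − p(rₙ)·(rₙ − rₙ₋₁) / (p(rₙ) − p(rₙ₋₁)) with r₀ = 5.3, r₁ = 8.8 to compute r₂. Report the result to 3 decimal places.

6.925

p(5.3) = -22.91000, p(8.8) = 26.44000
r₂ = 8.80000 − 26.44000·(8.80000 − 5.30000) / (26.44000 − (-22.91000)) = 8.80000 − (92.54000)/(49.35000) = 6.92482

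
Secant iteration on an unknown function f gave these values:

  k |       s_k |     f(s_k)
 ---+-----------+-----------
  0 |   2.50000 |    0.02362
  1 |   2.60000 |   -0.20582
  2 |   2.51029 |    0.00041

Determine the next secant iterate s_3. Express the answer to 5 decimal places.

2.51047

s_3 = 2.51029 − 0.00041·(2.51029 − 2.60000) / (0.00041 − (-0.20582))
   = 2.51029 − (-0.0000368)/(0.2062300) = 2.5104683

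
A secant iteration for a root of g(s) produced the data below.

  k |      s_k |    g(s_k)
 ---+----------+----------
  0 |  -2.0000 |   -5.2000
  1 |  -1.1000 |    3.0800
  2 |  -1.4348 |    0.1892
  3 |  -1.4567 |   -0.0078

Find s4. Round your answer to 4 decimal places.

-1.4558

s4 = -1.4567 − (-0.0078)·(-1.4567 − (-1.4348)) / (-0.0078 − 0.1892)
   = -1.4567 − (0.000171)/(-0.197000) = -1.455833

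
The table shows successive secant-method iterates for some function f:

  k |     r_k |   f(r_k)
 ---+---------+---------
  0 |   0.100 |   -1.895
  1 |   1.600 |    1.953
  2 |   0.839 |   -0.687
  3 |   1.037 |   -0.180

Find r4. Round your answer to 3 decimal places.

1.107

r4 = 1.037 − (-0.180)·(1.037 − 0.839) / (-0.180 − (-0.687))
   = 1.037 − (-0.03564)/(0.50700) = 1.10730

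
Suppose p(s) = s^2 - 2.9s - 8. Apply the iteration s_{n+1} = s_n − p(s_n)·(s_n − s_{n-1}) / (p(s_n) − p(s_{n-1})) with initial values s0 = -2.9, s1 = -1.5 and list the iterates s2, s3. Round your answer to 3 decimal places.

-1.692, -1.730

p(-2.9) = 8.82000, p(-1.5) = -1.40000
s2 = -1.50000 − (-1.40000)·(-1.50000 − (-2.90000)) / (-1.40000 − 8.82000) = -1.50000 − (-1.96000)/(-10.22000) = -1.69178
p(-1.69178) = -0.23171
s3 = -1.69178 − (-0.23171)·(-1.69178 − (-1.50000)) / (-0.23171 − (-1.40000)) = -1.69178 − (0.04444)/(1.16829) = -1.72982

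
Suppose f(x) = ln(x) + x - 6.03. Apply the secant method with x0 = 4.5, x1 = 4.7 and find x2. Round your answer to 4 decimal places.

f(4.5) = -0.025923, f(4.7) = 0.217563
x2 = 4.700000 − 0.217563·(4.700000 − 4.500000) / (0.217563 − (-0.025923)) = 4.700000 − (0.043513)/(0.243485) = 4.521293

4.5213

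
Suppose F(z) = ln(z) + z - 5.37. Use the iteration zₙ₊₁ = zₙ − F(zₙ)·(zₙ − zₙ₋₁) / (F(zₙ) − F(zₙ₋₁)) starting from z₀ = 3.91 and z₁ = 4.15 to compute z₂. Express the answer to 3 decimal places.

3.987

F(3.91) = -0.09646, F(4.15) = 0.20311
z₂ = 4.15000 − 0.20311·(4.15000 − 3.91000) / (0.20311 − (-0.09646)) = 4.15000 − (0.04875)/(0.29957) = 3.98728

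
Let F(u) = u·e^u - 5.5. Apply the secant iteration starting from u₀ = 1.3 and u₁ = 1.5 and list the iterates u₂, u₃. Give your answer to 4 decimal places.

1.3748, 1.3810

F(1.3) = -0.729914, F(1.5) = 1.222534
u₂ = 1.500000 − 1.222534·(1.500000 − 1.300000) / (1.222534 − (-0.729914)) = 1.500000 − (0.244507)/(1.952448) = 1.374769
F(1.374769) = -0.063938
u₃ = 1.374769 − (-0.063938)·(1.374769 − 1.500000) / (-0.063938 − 1.222534) = 1.374769 − (0.008007)/(-1.286471) = 1.380993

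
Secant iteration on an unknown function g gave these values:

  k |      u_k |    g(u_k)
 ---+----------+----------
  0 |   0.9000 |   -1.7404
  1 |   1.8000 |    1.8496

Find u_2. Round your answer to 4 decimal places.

u_2 = 1.8000 − 1.8496·(1.8000 − 0.9000) / (1.8496 − (-1.7404))
   = 1.8000 − (1.664640)/(3.590000) = 1.336312

1.3363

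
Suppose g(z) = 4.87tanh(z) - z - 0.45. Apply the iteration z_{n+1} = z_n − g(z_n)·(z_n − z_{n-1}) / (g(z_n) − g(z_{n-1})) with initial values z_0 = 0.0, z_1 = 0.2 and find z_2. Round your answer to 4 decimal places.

0.1182

g(0.0) = -0.450000, g(0.2) = 0.311218
z_2 = 0.200000 − 0.311218·(0.200000 − 0.000000) / (0.311218 − (-0.450000)) = 0.200000 − (0.062244)/(0.761218) = 0.118232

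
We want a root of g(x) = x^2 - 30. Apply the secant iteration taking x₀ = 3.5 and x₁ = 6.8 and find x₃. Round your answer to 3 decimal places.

g(3.5) = -17.75000, g(6.8) = 16.24000
x₂ = 6.80000 − 16.24000·(6.80000 − 3.50000) / (16.24000 − (-17.75000)) = 6.80000 − (53.59200)/(33.99000) = 5.22330
g(5.22330) = -2.71713
x₃ = 5.22330 − (-2.71713)·(5.22330 − 6.80000) / (-2.71713 − 16.24000) = 5.22330 − (4.28409)/(-18.95713) = 5.44929

5.449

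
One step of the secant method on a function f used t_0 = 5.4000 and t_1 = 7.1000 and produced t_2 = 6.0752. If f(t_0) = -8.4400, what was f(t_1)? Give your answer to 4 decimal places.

12.8100

The secant line through (5.4000, -8.4400) and (7.1000, f(t_1)) crosses zero at t_2 = 6.0752.
So (5.4000, -8.4400), (7.1000, f(t_1)), (6.0752, 0) are collinear:
f(t_1) = -8.4400 · (7.1000 − 6.0752) / (5.4000 − 6.0752) = -8.4400 · (1.024800)/(-0.675200) = 12.810000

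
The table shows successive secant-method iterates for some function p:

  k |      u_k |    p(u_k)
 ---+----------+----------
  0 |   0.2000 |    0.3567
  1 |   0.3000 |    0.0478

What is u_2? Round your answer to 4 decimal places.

u_2 = 0.3000 − 0.0478·(0.3000 − 0.2000) / (0.0478 − 0.3567)
   = 0.3000 − (0.004780)/(-0.308900) = 0.315474

0.3155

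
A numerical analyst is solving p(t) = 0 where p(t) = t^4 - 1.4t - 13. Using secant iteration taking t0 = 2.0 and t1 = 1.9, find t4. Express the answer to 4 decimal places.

p(2.0) = 0.200000, p(1.9) = -2.627900
t2 = 1.900000 − (-2.627900)·(1.900000 − 2.000000) / (-2.627900 − 0.200000) = 1.900000 − (0.262790)/(-2.827900) = 1.992928
p(1.992928) = -0.015217
t3 = 1.992928 − (-0.015217)·(1.992928 − 1.900000) / (-0.015217 − (-2.627900)) = 1.992928 − (-0.001414)/(2.612683) = 1.993469
p(1.993469) = 0.001169
t4 = 1.993469 − 0.001169·(1.993469 − 1.992928) / (0.001169 − (-0.015217)) = 1.993469 − (0.000001)/(0.016386) = 1.993430

1.9934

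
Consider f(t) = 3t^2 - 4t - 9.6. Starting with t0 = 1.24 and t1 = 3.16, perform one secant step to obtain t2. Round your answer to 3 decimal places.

2.321

f(1.24) = -9.94720, f(3.16) = 7.71680
t2 = 3.16000 − 7.71680·(3.16000 − 1.24000) / (7.71680 − (-9.94720)) = 3.16000 − (14.81626)/(17.66400) = 2.32122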